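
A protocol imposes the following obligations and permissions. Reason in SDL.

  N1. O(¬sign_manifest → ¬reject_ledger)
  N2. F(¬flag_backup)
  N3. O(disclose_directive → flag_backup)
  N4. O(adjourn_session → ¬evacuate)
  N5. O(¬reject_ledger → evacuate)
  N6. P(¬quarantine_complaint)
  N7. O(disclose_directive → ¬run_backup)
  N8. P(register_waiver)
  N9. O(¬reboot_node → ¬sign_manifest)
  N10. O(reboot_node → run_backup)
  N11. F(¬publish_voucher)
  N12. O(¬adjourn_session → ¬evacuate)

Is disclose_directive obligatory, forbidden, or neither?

Premises 4 and 12 are O(adjourn_session → ¬evacuate) and O(¬adjourn_session → ¬evacuate); every ideal world satisfies adjourn_session or ¬adjourn_session, so in either case ¬evacuate holds — hence O(¬evacuate).
Premise 5 is O(¬reject_ledger → evacuate); contrapositively O(¬evacuate → reject_ledger). Since O(¬evacuate) holds, K gives O(reject_ledger).
The contrapositive of premise 1 (O(¬sign_manifest → ¬reject_ledger)) is O(reject_ledger → sign_manifest), and O(reject_ledger) is already established, so O(sign_manifest).
The contrapositive of premise 9 (O(¬reboot_node → ¬sign_manifest)) is O(sign_manifest → reboot_node), and O(sign_manifest) is already established, so O(reboot_node).
Applying K to premise 10 (O(reboot_node → run_backup)) and O(reboot_node) yields O(run_backup).
The contrapositive of premise 7 (O(disclose_directive → ¬run_backup)) is O(run_backup → ¬disclose_directive), and O(run_backup) is already established, so O(¬disclose_directive).
Premises 2, 3, 6, 8, 11 do not contribute to this derivation.
Thus O(¬disclose_directive), which is F(disclose_directive): disclose_directive is forbidden.

Forbidden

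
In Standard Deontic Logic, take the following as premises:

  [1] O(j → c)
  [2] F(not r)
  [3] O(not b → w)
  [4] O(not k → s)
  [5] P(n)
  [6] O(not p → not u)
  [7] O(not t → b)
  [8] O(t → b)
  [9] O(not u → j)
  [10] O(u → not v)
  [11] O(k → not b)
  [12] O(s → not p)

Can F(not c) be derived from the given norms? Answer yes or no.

Yes

Premises 8 and 7 cover both cases: O(t → b) and O(not t → b). Since t ∨ not t is a tautology, O(b) follows.
Premise 11 is O(k → not b); contrapositively O(b → not k). Since O(b) holds, K gives O(not k).
Premise 4 is O(not k → s); since O(not k), deontic closure gives O(s).
With premise 12, O(s → not p), the K-axiom yields O(not p).
Applying K to premise 6 (O(not p → not u)) and O(not p) yields O(not u).
From O(not u) and premise 9, O(not u → j), we obtain O(j).
Applying K to premise 1 (O(j → c)) and O(j) yields O(c).
Premises 2, 3, 5, 10 do not contribute to this derivation.
So O(c) holds, i.e. F(not c). The claim follows.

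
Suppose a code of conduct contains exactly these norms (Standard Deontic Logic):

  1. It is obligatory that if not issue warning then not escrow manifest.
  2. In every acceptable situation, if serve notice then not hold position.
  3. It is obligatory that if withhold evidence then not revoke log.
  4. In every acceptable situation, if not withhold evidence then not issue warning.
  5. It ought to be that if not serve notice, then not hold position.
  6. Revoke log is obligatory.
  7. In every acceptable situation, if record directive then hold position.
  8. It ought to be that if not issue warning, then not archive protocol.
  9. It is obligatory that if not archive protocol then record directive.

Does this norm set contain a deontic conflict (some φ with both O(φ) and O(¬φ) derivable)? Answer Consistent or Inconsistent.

Inconsistent

Premises 2 and 5 are O(serve_notice → ¬hold_position) and O(¬serve_notice → ¬hold_position); every ideal world satisfies serve_notice or ¬serve_notice, so in either case ¬hold_position holds — hence O(¬hold_position).
Premise 7 is O(record_directive → hold_position); contrapositively O(¬hold_position → ¬record_directive). Since O(¬hold_position) holds, K gives O(¬record_directive).
Premise 9 is O(¬archive_protocol → record_directive); contrapositively O(¬record_directive → archive_protocol). Since O(¬record_directive) holds, K gives O(archive_protocol).
Premise 8 is O(¬issue_warning → ¬archive_protocol); contrapositively O(archive_protocol → issue_warning). Since O(archive_protocol) holds, K gives O(issue_warning).
Premise 4 is O(¬withhold_evidence → ¬issue_warning); contrapositively O(issue_warning → withhold_evidence). Since O(issue_warning) holds, K gives O(withhold_evidence).
Premise 3 is O(withhold_evidence → ¬revoke_log); since O(withhold_evidence), deontic closure gives O(¬revoke_log).
But premise 6 directly asserts O(revoke_log).
We now have both O(¬revoke_log) and O(revoke_log) — revoke_log is simultaneously obligatory and forbidden, violating the D-axiom.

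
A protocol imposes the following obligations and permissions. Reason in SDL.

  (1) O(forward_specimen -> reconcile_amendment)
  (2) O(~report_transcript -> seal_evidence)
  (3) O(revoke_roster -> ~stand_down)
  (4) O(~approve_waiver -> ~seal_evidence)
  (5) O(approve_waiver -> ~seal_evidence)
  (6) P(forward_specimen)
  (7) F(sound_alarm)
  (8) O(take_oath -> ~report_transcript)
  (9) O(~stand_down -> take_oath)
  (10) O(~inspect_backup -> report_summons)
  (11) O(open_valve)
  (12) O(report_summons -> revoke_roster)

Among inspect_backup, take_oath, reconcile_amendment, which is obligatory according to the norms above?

Premises 5 and 4 cover both cases: O(approve_waiver -> ~seal_evidence) and O(~approve_waiver -> ~seal_evidence). Since approve_waiver ∨ ~approve_waiver is a tautology, O(~seal_evidence) follows.
Premise 2 is O(~report_transcript -> seal_evidence); contrapositively O(~seal_evidence -> report_transcript). Since O(~seal_evidence) holds, K gives O(report_transcript).
Premise 8 is O(take_oath -> ~report_transcript); contrapositively O(report_transcript -> ~take_oath). Since O(report_transcript) holds, K gives O(~take_oath).
Premise 9, O(~stand_down -> take_oath), contraposes to O(~take_oath -> stand_down); with O(~take_oath) we get O(stand_down).
Premise 3, O(revoke_roster -> ~stand_down), contraposes to O(stand_down -> ~revoke_roster); with O(stand_down) we get O(~revoke_roster).
The contrapositive of premise 12 (O(report_summons -> revoke_roster)) is O(~revoke_roster -> ~report_summons), and O(~revoke_roster) is already established, so O(~report_summons).
Premise 10, O(~inspect_backup -> report_summons), contraposes to O(~report_summons -> inspect_backup); with O(~report_summons) we get O(inspect_backup).
So O(inspect_backup) holds — inspect_backup is obligatory. None of the other listed options is made obligatory by any chain of premises.

inspect_backup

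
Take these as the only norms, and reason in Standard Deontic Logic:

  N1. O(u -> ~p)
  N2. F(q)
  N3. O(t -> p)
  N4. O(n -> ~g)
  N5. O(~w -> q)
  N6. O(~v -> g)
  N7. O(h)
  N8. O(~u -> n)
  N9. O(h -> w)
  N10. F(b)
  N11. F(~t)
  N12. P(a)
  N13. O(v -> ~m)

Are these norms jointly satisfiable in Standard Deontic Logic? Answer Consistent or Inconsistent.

Consistent

Premise 5 is O(~w -> q), but O(~w) is not derivable from the premises, so it does not yield O(q).
So O(q) is not derivable, and the apparent clash with O(~q) does not arise.
A world satisfying every obligation exists (e.g. a=false, b=false, g=false, h=true, m=false, n=true, p=true, q=false, t=true, u=false, v=true, w=true); no atom is both obligatory and forbidden, so the set is consistent.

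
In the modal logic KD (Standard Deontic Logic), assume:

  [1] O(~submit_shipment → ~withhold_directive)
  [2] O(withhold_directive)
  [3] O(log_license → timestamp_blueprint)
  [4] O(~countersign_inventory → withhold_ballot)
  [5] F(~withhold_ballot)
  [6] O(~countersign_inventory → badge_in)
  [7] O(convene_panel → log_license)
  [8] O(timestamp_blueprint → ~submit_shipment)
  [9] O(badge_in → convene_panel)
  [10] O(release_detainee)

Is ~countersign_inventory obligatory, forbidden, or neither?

Premise 2 states O(withhold_directive) outright.
Premise 1 is O(~submit_shipment → ~withhold_directive); contrapositively O(withhold_directive → submit_shipment). Since O(withhold_directive) holds, K gives O(submit_shipment).
The contrapositive of premise 8 (O(timestamp_blueprint → ~submit_shipment)) is O(submit_shipment → ~timestamp_blueprint), and O(submit_shipment) is already established, so O(~timestamp_blueprint).
Premise 3 is O(log_license → timestamp_blueprint); contrapositively O(~timestamp_blueprint → ~log_license). Since O(~timestamp_blueprint) holds, K gives O(~log_license).
The contrapositive of premise 7 (O(convene_panel → log_license)) is O(~log_license → ~convene_panel), and O(~log_license) is already established, so O(~convene_panel).
Premise 9 is O(badge_in → convene_panel); contrapositively O(~convene_panel → ~badge_in). Since O(~convene_panel) holds, K gives O(~badge_in).
The contrapositive of premise 6 (O(~countersign_inventory → badge_in)) is O(~badge_in → countersign_inventory), and O(~badge_in) is already established, so O(countersign_inventory).
Premises 4, 5, 10 do not contribute to this derivation.
Thus O(countersign_inventory), which is F(~countersign_inventory): ~countersign_inventory is forbidden.

Forbidden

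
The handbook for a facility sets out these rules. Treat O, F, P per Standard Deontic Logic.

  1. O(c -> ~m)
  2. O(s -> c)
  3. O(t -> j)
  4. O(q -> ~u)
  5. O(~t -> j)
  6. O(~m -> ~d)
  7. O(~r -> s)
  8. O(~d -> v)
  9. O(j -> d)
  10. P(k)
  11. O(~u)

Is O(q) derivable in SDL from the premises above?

No

Premise 4 is O(q -> ~u); even if O(~u) held, inferring O(q) would be affirming the consequent — invalid.
No other premise forces O(q). An ideal world satisfying every premise can still have q false, so O(q) is not derivable.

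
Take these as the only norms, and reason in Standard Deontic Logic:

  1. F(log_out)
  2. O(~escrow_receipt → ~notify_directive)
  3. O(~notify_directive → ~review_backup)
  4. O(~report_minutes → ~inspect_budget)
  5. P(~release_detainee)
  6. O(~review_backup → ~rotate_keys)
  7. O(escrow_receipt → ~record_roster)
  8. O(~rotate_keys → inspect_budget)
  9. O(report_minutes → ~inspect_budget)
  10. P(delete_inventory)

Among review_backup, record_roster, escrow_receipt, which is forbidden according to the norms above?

Premises 9 and 4 are O(report_minutes → ~inspect_budget) and O(~report_minutes → ~inspect_budget); every ideal world satisfies report_minutes or ~report_minutes, so in either case ~inspect_budget holds — hence O(~inspect_budget).
Premise 8, O(~rotate_keys → inspect_budget), contraposes to O(~inspect_budget → rotate_keys); with O(~inspect_budget) we get O(rotate_keys).
The contrapositive of premise 6 (O(~review_backup → ~rotate_keys)) is O(rotate_keys → review_backup), and O(rotate_keys) is already established, so O(review_backup).
Premise 3 is O(~notify_directive → ~review_backup); contrapositively O(review_backup → notify_directive). Since O(review_backup) holds, K gives O(notify_directive).
Premise 2, O(~escrow_receipt → ~notify_directive), contraposes to O(notify_directive → escrow_receipt); with O(notify_directive) we get O(escrow_receipt).
With premise 7, O(escrow_receipt → ~record_roster), the K-axiom yields O(~record_roster).
So O(~record_roster) holds, i.e. record_roster is forbidden. None of the other listed options is forbidden under the premises.

record_roster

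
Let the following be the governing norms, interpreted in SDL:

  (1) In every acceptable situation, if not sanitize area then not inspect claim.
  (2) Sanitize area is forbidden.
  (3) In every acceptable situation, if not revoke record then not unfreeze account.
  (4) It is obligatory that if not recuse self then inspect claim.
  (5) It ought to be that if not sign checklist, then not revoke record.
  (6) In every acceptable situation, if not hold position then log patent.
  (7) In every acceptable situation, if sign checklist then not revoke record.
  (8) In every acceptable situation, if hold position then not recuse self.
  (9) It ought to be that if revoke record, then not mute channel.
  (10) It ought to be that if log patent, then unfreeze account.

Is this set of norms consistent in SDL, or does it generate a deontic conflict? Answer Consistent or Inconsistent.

Inconsistent

Premises 5 and 7 are O(¬sign_checklist → ¬revoke_record) and O(sign_checklist → ¬revoke_record); every ideal world satisfies ¬sign_checklist or sign_checklist, so in either case ¬revoke_record holds — hence O(¬revoke_record).
Premise 3 is O(¬revoke_record → ¬unfreeze_account); since O(¬revoke_record), deontic closure gives O(¬unfreeze_account).
The contrapositive of premise 10 (O(log_patent → unfreeze_account)) is O(¬unfreeze_account → ¬log_patent), and O(¬unfreeze_account) is already established, so O(¬log_patent).
The contrapositive of premise 6 (O(¬hold_position → log_patent)) is O(¬log_patent → hold_position), and O(¬log_patent) is already established, so O(hold_position).
From O(hold_position) and premise 8, O(hold_position → ¬recuse_self), we obtain O(¬recuse_self).
With premise 4, O(¬recuse_self → inspect_claim), the K-axiom yields O(inspect_claim).
The contrapositive of premise 1 (O(¬sanitize_area → ¬inspect_claim)) is O(inspect_claim → sanitize_area), and O(inspect_claim) is already established, so O(sanitize_area).
Yet premise 2 is F(sanitize_area), i.e. O(¬sanitize_area).
We now have both O(sanitize_area) and O(¬sanitize_area) — sanitize_area is simultaneously obligatory and forbidden, violating the D-axiom.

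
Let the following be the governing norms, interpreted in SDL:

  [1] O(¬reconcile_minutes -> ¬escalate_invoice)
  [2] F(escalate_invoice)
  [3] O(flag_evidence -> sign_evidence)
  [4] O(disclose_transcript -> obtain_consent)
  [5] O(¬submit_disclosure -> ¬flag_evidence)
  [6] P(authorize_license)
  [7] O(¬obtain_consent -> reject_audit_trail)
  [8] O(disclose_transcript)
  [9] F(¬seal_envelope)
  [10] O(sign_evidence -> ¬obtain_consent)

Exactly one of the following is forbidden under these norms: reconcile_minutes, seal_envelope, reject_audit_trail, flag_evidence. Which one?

flag_evidence

Premise 8 states O(disclose_transcript) outright.
Applying K to premise 4 (O(disclose_transcript -> obtain_consent)) and O(disclose_transcript) yields O(obtain_consent).
Premise 10, O(sign_evidence -> ¬obtain_consent), contraposes to O(obtain_consent -> ¬sign_evidence); with O(obtain_consent) we get O(¬sign_evidence).
Premise 3, O(flag_evidence -> sign_evidence), contraposes to O(¬sign_evidence -> ¬flag_evidence); with O(¬sign_evidence) we get O(¬flag_evidence).
So O(¬flag_evidence) holds, i.e. flag_evidence is forbidden. None of the other listed options is forbidden under the premises.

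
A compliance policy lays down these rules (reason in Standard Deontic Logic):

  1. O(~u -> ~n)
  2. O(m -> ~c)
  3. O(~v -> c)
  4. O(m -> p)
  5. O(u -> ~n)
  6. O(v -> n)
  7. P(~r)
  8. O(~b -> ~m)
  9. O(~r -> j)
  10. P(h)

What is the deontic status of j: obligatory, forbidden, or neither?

Premise 9 is O(~r -> j), but O(~r) is not derivable from the premises (the permission P(~r) asserts only ~O(r), not O(~r)), so it does not yield O(j).
No premise or chain of K-axiom applications forces O(j), and none forces O(~j). So j is neither obligatory nor forbidden under these norms.

Neither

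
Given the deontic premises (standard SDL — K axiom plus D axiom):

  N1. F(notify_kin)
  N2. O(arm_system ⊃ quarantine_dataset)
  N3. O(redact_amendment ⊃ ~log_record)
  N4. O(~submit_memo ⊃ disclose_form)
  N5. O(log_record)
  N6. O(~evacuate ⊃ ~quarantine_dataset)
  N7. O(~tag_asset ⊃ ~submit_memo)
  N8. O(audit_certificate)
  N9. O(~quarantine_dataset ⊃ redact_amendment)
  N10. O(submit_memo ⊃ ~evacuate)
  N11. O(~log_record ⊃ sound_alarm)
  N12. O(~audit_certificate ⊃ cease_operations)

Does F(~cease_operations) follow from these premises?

No

Premise 12 is O(~audit_certificate ⊃ cease_operations), but O(~audit_certificate) is not derivable from the premises, so it does not yield O(cease_operations).
No other premise forces O(cease_operations). An ideal world satisfying every premise can still have ~cease_operations true, so F(~cease_operations) is not derivable.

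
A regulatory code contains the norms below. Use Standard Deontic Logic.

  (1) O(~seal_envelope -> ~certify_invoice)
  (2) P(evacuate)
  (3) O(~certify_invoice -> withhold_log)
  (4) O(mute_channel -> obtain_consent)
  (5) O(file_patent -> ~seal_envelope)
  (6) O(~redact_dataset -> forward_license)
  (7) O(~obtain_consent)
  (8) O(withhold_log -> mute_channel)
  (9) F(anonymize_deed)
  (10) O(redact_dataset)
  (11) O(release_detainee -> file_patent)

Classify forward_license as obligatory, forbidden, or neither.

Neither

Premise 6 is O(~redact_dataset -> forward_license), but O(~redact_dataset) is not derivable from the premises, so it does not yield O(forward_license).
No premise or chain of K-axiom applications forces O(forward_license), and none forces O(~forward_license). So forward_license is neither obligatory nor forbidden under these norms.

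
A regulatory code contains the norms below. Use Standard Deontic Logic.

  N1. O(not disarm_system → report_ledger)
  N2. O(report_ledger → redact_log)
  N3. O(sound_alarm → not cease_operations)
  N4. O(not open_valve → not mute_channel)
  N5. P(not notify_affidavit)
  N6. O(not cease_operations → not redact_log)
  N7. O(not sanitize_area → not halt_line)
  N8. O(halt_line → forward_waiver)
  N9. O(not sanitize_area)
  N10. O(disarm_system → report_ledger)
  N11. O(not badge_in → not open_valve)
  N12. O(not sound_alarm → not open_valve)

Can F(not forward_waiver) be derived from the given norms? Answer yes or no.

No

Premise 8 is O(halt_line → forward_waiver), but O(halt_line) is not derivable from the premises, so it does not yield O(forward_waiver).
No other premise forces O(forward_waiver). An ideal world satisfying every premise can still have not forward_waiver true, so F(not forward_waiver) is not derivable.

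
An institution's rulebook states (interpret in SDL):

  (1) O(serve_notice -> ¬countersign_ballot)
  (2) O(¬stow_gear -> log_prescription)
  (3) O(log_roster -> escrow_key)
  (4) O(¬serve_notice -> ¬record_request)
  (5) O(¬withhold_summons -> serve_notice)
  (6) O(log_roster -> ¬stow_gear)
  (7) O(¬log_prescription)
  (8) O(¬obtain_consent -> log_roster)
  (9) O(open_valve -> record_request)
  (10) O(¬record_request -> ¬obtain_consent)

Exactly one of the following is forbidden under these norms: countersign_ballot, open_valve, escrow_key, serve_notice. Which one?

Premise 7 states O(¬log_prescription) outright.
The contrapositive of premise 2 (O(¬stow_gear -> log_prescription)) is O(¬log_prescription -> stow_gear), and O(¬log_prescription) is already established, so O(stow_gear).
The contrapositive of premise 6 (O(log_roster -> ¬stow_gear)) is O(stow_gear -> ¬log_roster), and O(stow_gear) is already established, so O(¬log_roster).
Premise 8, O(¬obtain_consent -> log_roster), contraposes to O(¬log_roster -> obtain_consent); with O(¬log_roster) we get O(obtain_consent).
Premise 10, O(¬record_request -> ¬obtain_consent), contraposes to O(obtain_consent -> record_request); with O(obtain_consent) we get O(record_request).
Premise 4, O(¬serve_notice -> ¬record_request), contraposes to O(record_request -> serve_notice); with O(record_request) we get O(serve_notice).
Applying K to premise 1 (O(serve_notice -> ¬countersign_ballot)) and O(serve_notice) yields O(¬countersign_ballot).
So O(¬countersign_ballot) holds, i.e. countersign_ballot is forbidden. None of the other listed options is forbidden under the premises.

countersign_ballot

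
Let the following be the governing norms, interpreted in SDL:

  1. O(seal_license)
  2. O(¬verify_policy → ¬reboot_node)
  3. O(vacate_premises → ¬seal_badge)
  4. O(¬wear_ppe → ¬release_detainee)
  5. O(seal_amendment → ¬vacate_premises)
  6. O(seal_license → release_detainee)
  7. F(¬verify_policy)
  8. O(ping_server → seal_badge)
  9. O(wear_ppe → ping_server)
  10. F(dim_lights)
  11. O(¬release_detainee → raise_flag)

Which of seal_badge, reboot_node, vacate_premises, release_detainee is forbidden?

Premise 1 gives O(seal_license).
Applying K to premise 6 (O(seal_license → release_detainee)) and O(seal_license) yields O(release_detainee).
Premise 4 is O(¬wear_ppe → ¬release_detainee); contrapositively O(release_detainee → wear_ppe). Since O(release_detainee) holds, K gives O(wear_ppe).
Premise 9 is O(wear_ppe → ping_server); since O(wear_ppe), deontic closure gives O(ping_server).
With premise 8, O(ping_server → seal_badge), the K-axiom yields O(seal_badge).
The contrapositive of premise 3 (O(vacate_premises → ¬seal_badge)) is O(seal_badge → ¬vacate_premises), and O(seal_badge) is already established, so O(¬vacate_premises).
So O(¬vacate_premises) holds, i.e. vacate_premises is forbidden. None of the other listed options is forbidden under the premises.

vacate_premises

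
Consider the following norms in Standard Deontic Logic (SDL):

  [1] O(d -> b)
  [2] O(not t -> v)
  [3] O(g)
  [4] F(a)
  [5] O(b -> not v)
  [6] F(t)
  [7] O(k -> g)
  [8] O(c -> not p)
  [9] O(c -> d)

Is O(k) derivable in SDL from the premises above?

Premise 7 is O(k -> g); even if O(g) held, inferring O(k) would be affirming the consequent — invalid.
No other premise forces O(k). An ideal world satisfying every premise can still have k false, so O(k) is not derivable.

No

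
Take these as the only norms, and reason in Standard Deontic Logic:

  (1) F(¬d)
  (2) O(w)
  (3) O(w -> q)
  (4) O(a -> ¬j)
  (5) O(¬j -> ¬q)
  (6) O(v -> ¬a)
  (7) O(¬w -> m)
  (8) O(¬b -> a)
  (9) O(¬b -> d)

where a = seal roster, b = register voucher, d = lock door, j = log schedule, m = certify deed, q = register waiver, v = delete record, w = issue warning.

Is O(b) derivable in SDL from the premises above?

Premise 2 gives O(w).
Applying K to premise 3 (O(w -> q)) and O(w) yields O(q).
The contrapositive of premise 5 (O(¬j -> ¬q)) is O(q -> j), and O(q) is already established, so O(j).
The contrapositive of premise 4 (O(a -> ¬j)) is O(j -> ¬a), and O(j) is already established, so O(¬a).
Premise 8 is O(¬b -> a); contrapositively O(¬a -> b). Since O(¬a) holds, K gives O(b).
Premises 1, 6, 7, 9 do not contribute to this derivation.
So O(b) follows.

Yes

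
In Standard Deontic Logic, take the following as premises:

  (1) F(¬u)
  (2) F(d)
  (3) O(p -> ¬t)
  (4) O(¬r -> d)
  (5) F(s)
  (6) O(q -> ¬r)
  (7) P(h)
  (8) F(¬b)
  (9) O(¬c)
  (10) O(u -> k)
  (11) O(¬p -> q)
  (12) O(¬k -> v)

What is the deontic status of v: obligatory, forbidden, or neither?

Premise 12 is O(¬k -> v), but O(¬k) is not derivable from the premises, so it does not yield O(v).
No premise or chain of K-axiom applications forces O(v), and none forces O(¬v). So v is neither obligatory nor forbidden under these norms.

Neither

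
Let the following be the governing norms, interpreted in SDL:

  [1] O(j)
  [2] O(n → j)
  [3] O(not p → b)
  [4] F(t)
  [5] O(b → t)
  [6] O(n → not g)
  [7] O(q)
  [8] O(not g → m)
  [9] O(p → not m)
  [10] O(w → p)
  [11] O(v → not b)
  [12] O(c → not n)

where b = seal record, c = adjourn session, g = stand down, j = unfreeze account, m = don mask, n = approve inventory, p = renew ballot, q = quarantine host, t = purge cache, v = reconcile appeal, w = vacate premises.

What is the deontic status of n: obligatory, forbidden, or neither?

Forbidden

Premise 4 is F(t), i.e. O(not t).
Premise 5 is O(b → t); contrapositively O(not t → not b). Since O(not t) holds, K gives O(not b).
The contrapositive of premise 3 (O(not p → b)) is O(not b → p), and O(not b) is already established, so O(p).
Applying K to premise 9 (O(p → not m)) and O(p) yields O(not m).
The contrapositive of premise 8 (O(not g → m)) is O(not m → g), and O(not m) is already established, so O(g).
The contrapositive of premise 6 (O(n → not g)) is O(g → not n), and O(g) is already established, so O(not n).
Premises 1, 2, 7, 10, 11, 12 do not contribute to this derivation.
Thus O(not n), which is F(n): n is forbidden.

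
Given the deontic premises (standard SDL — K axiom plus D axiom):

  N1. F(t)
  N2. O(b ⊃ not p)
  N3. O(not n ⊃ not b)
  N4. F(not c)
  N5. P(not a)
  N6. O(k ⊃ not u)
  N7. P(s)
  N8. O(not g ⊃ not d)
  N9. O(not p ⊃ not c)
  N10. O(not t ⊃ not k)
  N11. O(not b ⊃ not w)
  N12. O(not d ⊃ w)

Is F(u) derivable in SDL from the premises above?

Premise 6 is O(k ⊃ not u), but O(k) is not derivable from the premises, so it does not yield O(not u).
No other premise forces O(not u). An ideal world satisfying every premise can still have u true, so F(u) is not derivable.

No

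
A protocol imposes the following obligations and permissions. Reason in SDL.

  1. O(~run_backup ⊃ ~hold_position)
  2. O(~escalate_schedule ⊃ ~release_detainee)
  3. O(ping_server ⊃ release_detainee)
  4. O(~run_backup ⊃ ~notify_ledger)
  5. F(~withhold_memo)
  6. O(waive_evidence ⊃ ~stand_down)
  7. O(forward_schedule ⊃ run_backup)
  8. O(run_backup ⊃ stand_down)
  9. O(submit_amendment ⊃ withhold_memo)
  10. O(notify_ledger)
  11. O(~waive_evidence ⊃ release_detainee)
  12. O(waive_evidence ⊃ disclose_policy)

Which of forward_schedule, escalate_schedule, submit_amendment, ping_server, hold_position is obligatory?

escalate_schedule

From premise 10 we have O(notify_ledger).
Premise 4, O(~run_backup ⊃ ~notify_ledger), contraposes to O(notify_ledger ⊃ run_backup); with O(notify_ledger) we get O(run_backup).
From O(run_backup) and premise 8, O(run_backup ⊃ stand_down), we obtain O(stand_down).
Premise 6, O(waive_evidence ⊃ ~stand_down), contraposes to O(stand_down ⊃ ~waive_evidence); with O(stand_down) we get O(~waive_evidence).
With premise 11, O(~waive_evidence ⊃ release_detainee), the K-axiom yields O(release_detainee).
Premise 2 is O(~escalate_schedule ⊃ ~release_detainee); contrapositively O(release_detainee ⊃ escalate_schedule). Since O(release_detainee) holds, K gives O(escalate_schedule).
So O(escalate_schedule) holds — escalate_schedule is obligatory. None of the other listed options is made obligatory by any chain of premises.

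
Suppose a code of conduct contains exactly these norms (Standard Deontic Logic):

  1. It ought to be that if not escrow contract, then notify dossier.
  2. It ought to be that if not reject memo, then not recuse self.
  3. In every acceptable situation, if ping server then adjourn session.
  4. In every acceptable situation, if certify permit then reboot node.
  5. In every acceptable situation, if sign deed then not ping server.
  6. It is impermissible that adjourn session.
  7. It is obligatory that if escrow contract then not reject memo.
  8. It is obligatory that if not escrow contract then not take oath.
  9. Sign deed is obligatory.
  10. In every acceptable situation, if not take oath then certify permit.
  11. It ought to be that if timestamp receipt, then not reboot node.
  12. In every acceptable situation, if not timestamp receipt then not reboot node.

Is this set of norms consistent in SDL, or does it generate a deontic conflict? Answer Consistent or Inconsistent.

Premise 3 is O(ping_server → adjourn_session), but O(ping_server) is not derivable from the premises, so it does not yield O(adjourn_session).
So O(adjourn_session) is not derivable, and the apparent clash with O(¬adjourn_session) does not arise.
A world satisfying every obligation exists (e.g. adjourn_session=false, certify_permit=false, escrow_contract=true, notify_dossier=false, ping_server=false, reboot_node=false, recuse_self=false, reject_memo=false, sign_deed=true, take_oath=true, timestamp_receipt=false); no atom is both obligatory and forbidden, so the set is consistent.

Consistent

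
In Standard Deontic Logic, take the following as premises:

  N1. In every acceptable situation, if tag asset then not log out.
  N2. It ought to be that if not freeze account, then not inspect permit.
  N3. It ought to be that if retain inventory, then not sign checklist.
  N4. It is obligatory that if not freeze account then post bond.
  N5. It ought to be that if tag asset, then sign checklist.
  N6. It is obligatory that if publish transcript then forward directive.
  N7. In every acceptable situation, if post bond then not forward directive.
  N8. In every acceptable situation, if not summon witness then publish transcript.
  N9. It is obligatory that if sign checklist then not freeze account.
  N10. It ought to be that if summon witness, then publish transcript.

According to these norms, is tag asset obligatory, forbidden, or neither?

Premises 8 and 10 are O(¬summon_witness → publish_transcript) and O(summon_witness → publish_transcript); every ideal world satisfies ¬summon_witness or summon_witness, so in either case publish_transcript holds — hence O(publish_transcript).
From O(publish_transcript) and premise 6, O(publish_transcript → forward_directive), we obtain O(forward_directive).
The contrapositive of premise 7 (O(post_bond → ¬forward_directive)) is O(forward_directive → ¬post_bond), and O(forward_directive) is already established, so O(¬post_bond).
Premise 4, O(¬freeze_account → post_bond), contraposes to O(¬post_bond → freeze_account); with O(¬post_bond) we get O(freeze_account).
Premise 9, O(sign_checklist → ¬freeze_account), contraposes to O(freeze_account → ¬sign_checklist); with O(freeze_account) we get O(¬sign_checklist).
Premise 5 is O(tag_asset → sign_checklist); contrapositively O(¬sign_checklist → ¬tag_asset). Since O(¬sign_checklist) holds, K gives O(¬tag_asset).
Premises 1, 2, 3 do not contribute to this derivation.
Thus O(¬tag_asset), which is F(tag_asset): tag_asset is forbidden.

Forbidden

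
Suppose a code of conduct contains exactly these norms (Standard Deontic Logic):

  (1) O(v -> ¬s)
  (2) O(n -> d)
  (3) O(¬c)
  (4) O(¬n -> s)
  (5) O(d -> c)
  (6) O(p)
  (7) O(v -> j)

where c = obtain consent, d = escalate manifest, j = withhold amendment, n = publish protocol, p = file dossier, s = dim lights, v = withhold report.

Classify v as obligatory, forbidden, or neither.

Premise 3 states O(¬c) outright.
Premise 5, O(d -> c), contraposes to O(¬c -> ¬d); with O(¬c) we get O(¬d).
The contrapositive of premise 2 (O(n -> d)) is O(¬d -> ¬n), and O(¬d) is already established, so O(¬n).
From O(¬n) and premise 4, O(¬n -> s), we obtain O(s).
Premise 1 is O(v -> ¬s); contrapositively O(s -> ¬v). Since O(s) holds, K gives O(¬v).
Premises 6, 7 do not contribute to this derivation.
Thus O(¬v), which is F(v): v is forbidden.

Forbidden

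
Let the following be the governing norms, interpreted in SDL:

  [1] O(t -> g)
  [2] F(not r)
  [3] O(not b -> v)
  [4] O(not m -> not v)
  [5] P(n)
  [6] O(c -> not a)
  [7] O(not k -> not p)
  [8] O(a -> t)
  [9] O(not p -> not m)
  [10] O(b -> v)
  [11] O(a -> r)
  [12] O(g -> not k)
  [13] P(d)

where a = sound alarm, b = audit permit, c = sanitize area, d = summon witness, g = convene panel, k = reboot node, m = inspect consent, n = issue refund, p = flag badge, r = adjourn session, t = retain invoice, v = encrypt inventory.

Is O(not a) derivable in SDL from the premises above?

Yes

Premises 10 and 3 are O(b -> v) and O(not b -> v); every ideal world satisfies b or not b, so in either case v holds — hence O(v).
Premise 4, O(not m -> not v), contraposes to O(v -> m); with O(v) we get O(m).
Premise 9, O(not p -> not m), contraposes to O(m -> p); with O(m) we get O(p).
The contrapositive of premise 7 (O(not k -> not p)) is O(p -> k), and O(p) is already established, so O(k).
Premise 12, O(g -> not k), contraposes to O(k -> not g); with O(k) we get O(not g).
The contrapositive of premise 1 (O(t -> g)) is O(not g -> not t), and O(not g) is already established, so O(not t).
Premise 8 is O(a -> t); contrapositively O(not t -> not a). Since O(not t) holds, K gives O(not a).
Premises 2, 5, 6, 11, 13 do not contribute to this derivation.
So O(not a) follows.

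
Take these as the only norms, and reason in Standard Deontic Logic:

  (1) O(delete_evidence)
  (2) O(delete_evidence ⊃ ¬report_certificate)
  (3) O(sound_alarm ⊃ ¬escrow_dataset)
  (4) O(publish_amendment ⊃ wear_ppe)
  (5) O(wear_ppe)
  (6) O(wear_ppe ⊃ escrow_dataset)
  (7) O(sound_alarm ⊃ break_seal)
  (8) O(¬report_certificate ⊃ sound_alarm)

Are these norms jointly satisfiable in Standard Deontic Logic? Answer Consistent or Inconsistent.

Inconsistent

Premise 5 gives O(wear_ppe).
From O(wear_ppe) and premise 6, O(wear_ppe ⊃ escrow_dataset), we obtain O(escrow_dataset).
The contrapositive of premise 3 (O(sound_alarm ⊃ ¬escrow_dataset)) is O(escrow_dataset ⊃ ¬sound_alarm), and O(escrow_dataset) is already established, so O(¬sound_alarm).
Premise 8, O(¬report_certificate ⊃ sound_alarm), contraposes to O(¬sound_alarm ⊃ report_certificate); with O(¬sound_alarm) we get O(report_certificate).
The contrapositive of premise 2 (O(delete_evidence ⊃ ¬report_certificate)) is O(report_certificate ⊃ ¬delete_evidence), and O(report_certificate) is already established, so O(¬delete_evidence).
But premise 1 directly asserts O(delete_evidence).
We now have both O(¬delete_evidence) and O(delete_evidence) — delete_evidence is simultaneously obligatory and forbidden, violating the D-axiom.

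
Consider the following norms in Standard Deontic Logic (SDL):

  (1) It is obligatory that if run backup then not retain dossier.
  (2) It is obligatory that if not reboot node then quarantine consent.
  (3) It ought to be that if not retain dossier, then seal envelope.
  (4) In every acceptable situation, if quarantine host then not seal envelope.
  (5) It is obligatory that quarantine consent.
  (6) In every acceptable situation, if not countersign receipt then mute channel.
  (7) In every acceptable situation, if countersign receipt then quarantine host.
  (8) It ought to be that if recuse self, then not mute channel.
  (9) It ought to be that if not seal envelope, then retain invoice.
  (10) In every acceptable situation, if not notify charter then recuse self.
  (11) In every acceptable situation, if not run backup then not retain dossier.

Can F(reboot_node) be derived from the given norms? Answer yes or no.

No

Premise 2 is O(¬reboot_node → quarantine_consent); even if O(quarantine_consent) held, inferring O(¬reboot_node) would be affirming the consequent — invalid.
No other premise forces O(¬reboot_node). An ideal world satisfying every premise can still have reboot_node true, so F(reboot_node) is not derivable.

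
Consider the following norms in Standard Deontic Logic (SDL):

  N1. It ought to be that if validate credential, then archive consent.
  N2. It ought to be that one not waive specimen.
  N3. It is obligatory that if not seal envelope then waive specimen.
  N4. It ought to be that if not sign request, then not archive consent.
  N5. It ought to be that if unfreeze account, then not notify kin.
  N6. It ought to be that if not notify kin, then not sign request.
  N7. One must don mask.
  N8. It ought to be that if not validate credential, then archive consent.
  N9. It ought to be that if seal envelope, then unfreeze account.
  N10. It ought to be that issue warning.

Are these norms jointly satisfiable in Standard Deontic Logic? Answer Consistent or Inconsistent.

Premises 1 and 8 cover both cases: O(validate_credential → archive_consent) and O(¬validate_credential → archive_consent). Since validate_credential ∨ ¬validate_credential is a tautology, O(archive_consent) follows.
Premise 4, O(¬sign_request → ¬archive_consent), contraposes to O(archive_consent → sign_request); with O(archive_consent) we get O(sign_request).
Premise 6, O(¬notify_kin → ¬sign_request), contraposes to O(sign_request → notify_kin); with O(sign_request) we get O(notify_kin).
Premise 5 is O(unfreeze_account → ¬notify_kin); contrapositively O(notify_kin → ¬unfreeze_account). Since O(notify_kin) holds, K gives O(¬unfreeze_account).
Premise 9, O(seal_envelope → unfreeze_account), contraposes to O(¬unfreeze_account → ¬seal_envelope); with O(¬unfreeze_account) we get O(¬seal_envelope).
With premise 3, O(¬seal_envelope → waive_specimen), the K-axiom yields O(waive_specimen).
But premise 2 directly asserts O(¬waive_specimen).
We now have both O(waive_specimen) and O(¬waive_specimen) — waive_specimen is simultaneously obligatory and forbidden, violating the D-axiom.

Inconsistent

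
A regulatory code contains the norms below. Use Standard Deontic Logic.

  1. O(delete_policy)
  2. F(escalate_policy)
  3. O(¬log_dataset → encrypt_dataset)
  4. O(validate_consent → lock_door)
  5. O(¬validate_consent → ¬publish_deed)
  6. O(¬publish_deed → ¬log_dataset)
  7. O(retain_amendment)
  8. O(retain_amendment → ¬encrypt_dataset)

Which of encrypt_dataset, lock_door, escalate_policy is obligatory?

lock_door

From premise 7 we have O(retain_amendment).
From O(retain_amendment) and premise 8, O(retain_amendment → ¬encrypt_dataset), we obtain O(¬encrypt_dataset).
Premise 3, O(¬log_dataset → encrypt_dataset), contraposes to O(¬encrypt_dataset → log_dataset); with O(¬encrypt_dataset) we get O(log_dataset).
The contrapositive of premise 6 (O(¬publish_deed → ¬log_dataset)) is O(log_dataset → publish_deed), and O(log_dataset) is already established, so O(publish_deed).
Premise 5 is O(¬validate_consent → ¬publish_deed); contrapositively O(publish_deed → validate_consent). Since O(publish_deed) holds, K gives O(validate_consent).
With premise 4, O(validate_consent → lock_door), the K-axiom yields O(lock_door).
So O(lock_door) holds — lock_door is obligatory. None of the other listed options is made obligatory by any chain of premises.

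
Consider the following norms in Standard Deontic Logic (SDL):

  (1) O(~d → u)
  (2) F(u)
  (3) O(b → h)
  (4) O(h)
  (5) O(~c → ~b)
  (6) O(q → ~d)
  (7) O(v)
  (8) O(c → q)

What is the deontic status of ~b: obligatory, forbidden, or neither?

Premise 2, F(u), is equivalent to O(~u).
The contrapositive of premise 1 (O(~d → u)) is O(~u → d), and O(~u) is already established, so O(d).
Premise 6, O(q → ~d), contraposes to O(d → ~q); with O(d) we get O(~q).
Premise 8, O(c → q), contraposes to O(~q → ~c); with O(~q) we get O(~c).
Premise 5 is O(~c → ~b); since O(~c), deontic closure gives O(~b).
Premises 3, 4, 7 do not contribute to this derivation.
Hence ~b is obligatory.

Obligatory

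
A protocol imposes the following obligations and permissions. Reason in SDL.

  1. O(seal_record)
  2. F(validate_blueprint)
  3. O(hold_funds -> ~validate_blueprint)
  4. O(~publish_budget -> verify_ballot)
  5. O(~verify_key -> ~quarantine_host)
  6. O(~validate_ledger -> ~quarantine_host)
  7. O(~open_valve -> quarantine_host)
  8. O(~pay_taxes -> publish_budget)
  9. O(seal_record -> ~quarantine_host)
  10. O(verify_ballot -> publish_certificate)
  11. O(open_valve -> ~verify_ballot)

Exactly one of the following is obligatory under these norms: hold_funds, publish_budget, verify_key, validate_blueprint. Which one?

Premise 1 states O(seal_record) outright.
With premise 9, O(seal_record -> ~quarantine_host), the K-axiom yields O(~quarantine_host).
The contrapositive of premise 7 (O(~open_valve -> quarantine_host)) is O(~quarantine_host -> open_valve), and O(~quarantine_host) is already established, so O(open_valve).
With premise 11, O(open_valve -> ~verify_ballot), the K-axiom yields O(~verify_ballot).
Premise 4 is O(~publish_budget -> verify_ballot); contrapositively O(~verify_ballot -> publish_budget). Since O(~verify_ballot) holds, K gives O(publish_budget).
So O(publish_budget) holds — publish_budget is obligatory. None of the other listed options is made obligatory by any chain of premises.

publish_budget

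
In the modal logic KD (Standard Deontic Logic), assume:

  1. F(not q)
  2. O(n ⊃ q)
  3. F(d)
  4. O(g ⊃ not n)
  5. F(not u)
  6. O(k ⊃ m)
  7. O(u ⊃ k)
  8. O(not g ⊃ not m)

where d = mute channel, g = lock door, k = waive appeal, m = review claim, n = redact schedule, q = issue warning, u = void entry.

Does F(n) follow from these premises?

Yes

Premise 5, F(not u), is equivalent to O(u).
Applying K to premise 7 (O(u ⊃ k)) and O(u) yields O(k).
With premise 6, O(k ⊃ m), the K-axiom yields O(m).
Premise 8 is O(not g ⊃ not m); contrapositively O(m ⊃ g). Since O(m) holds, K gives O(g).
With premise 4, O(g ⊃ not n), the K-axiom yields O(not n).
Premises 1, 2, 3 do not contribute to this derivation.
So O(not n) holds, i.e. F(n). The claim follows.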